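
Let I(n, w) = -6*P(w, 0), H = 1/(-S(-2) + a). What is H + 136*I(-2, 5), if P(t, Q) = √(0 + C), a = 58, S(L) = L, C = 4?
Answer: -97919/60 ≈ -1632.0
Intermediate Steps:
P(t, Q) = 2 (P(t, Q) = √(0 + 4) = √4 = 2)
H = 1/60 (H = 1/(-1*(-2) + 58) = 1/(2 + 58) = 1/60 ≈ 0.016667)
I(n, w) = -12 (I(n, w) = -6*2 = -12)
H + 136*I(-2, 5) = 1/60 + 136*(-12) = 1/60 - 1632 = -97919/60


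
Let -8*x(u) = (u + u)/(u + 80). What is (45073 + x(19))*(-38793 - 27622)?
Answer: -1185433962935/396 ≈ -2.9935e+9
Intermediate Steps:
x(u) = -u/(4*(80 + u)) (x(u) = -(u + u)/(8*(u + 80)) = -2*u/(8*(80 + u)) = -u/(4*(80 + u)))
(45073 + x(19))*(-38793 - 27622) = (45073 - 1*19/(320 + 4*19))*(-38793 - 27622) = (45073 - 1*19/(320 + 76))*(-66415) = (45073 - 1*19/396)*(-66415) = (45073 - 1*19*1/396)*(-66415) = (45073 - 19/396)*(-66415) = (17848889/396)*(-66415) = -1185433962935/396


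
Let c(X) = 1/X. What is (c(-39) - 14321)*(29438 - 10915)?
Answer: -10345465960/39 ≈ -2.6527e+8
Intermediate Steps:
(c(-39) - 14321)*(29438 - 10915) = (1/(-39) - 14321)*(29438 - 10915) = (-1/39 - 14321)*18523 = -558520/39*18523 = -10345465960/39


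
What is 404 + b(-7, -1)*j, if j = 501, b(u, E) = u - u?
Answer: 404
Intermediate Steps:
b(u, E) = 0
404 + b(-7, -1)*j = 404 + 0*501 = 404 + 0 = 404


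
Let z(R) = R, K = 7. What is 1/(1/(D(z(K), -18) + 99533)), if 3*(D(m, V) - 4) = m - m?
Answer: 99537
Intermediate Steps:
D(m, V) = 4 (D(m, V) = 4 + (m - m)/3 = 4 + (⅓)*0 = 4 + 0 = 4)
1/(1/(D(z(K), -18) + 99533)) = 1/(1/(4 + 99533)) = 1/(1/99537) = 99537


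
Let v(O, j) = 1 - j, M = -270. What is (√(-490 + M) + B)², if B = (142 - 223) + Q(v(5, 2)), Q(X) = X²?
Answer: 5640 - 320*I*√190 ≈ 5640.0 - 4410.9*I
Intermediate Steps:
B = -80 (B = (142 - 223) + (1 - 1*2)² = -81 + (1 - 2)² = -81 + (-1)² = -81 + 1 = -80)
(√(-490 + M) + B)² = (√(-490 - 270) - 80)² = (√(-760) - 80)² = (2*I*√190 - 80)² = (-80 + 2*I*√190)²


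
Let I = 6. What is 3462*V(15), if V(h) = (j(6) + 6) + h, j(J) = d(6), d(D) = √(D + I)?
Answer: 72702 + 6924*√3 ≈ 84695.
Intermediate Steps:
d(D) = √(6 + D) (d(D) = √(D + 6) = √(6 + D))
j(J) = 2*√3 (j(J) = √(6 + 6) = √12 = 2*√3)
V(h) = 6 + h + 2*√3 (V(h) = (2*√3 + 6) + h = (6 + 2*√3) + h = 6 + h + 2*√3)
3462*V(15) = 3462*(6 + 15 + 2*√3) = 3462*(21 + 2*√3) = 72702 + 6924*√3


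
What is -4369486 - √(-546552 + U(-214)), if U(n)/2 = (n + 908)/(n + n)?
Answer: -4369486 - I*√6257510977/107 ≈ -4.3695e+6 - 739.29*I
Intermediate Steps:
U(n) = (908 + n)/n (U(n) = 2*((n + 908)/(n + n)) = 2*((908 + n)/((2*n))) = 2*((1/(2*n))*(908 + n)) = 2*((908 + n)/(2*n)) = (908 + n)/n)
-4369486 - √(-546552 + U(-214)) = -4369486 - √(-546552 + (908 - 214)/(-214)) = -4369486 - √(-546552 - 1/214*694) = -4369486 - √(-546552 - 347/107) = -4369486 - √(-58481411/107) = -4369486 - I*√6257510977/107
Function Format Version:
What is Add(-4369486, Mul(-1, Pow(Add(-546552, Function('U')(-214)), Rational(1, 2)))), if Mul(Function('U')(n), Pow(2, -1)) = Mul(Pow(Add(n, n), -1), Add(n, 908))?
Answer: Add(-4369486, Mul(Rational(-1, 107), I, Pow(6257510977, Rational(1, 2)))) ≈ Add(-4.3695e+6, Mul(-739.29, I))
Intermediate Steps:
Function('U')(n) = Mul(Pow(n, -1), Add(908, n)) (Function('U')(n) = Mul(2, Mul(Pow(Add(n, n), -1), Add(n, 908))) = Mul(2, Mul(Pow(Mul(2, n), -1), Add(908, n))) = Mul(2, Mul(Mul(Rational(1, 2), Pow(n, -1)), Add(908, n))) = Mul(2, Mul(Rational(1, 2), Pow(n, -1), Add(908, n))) = Mul(Pow(n, -1), Add(908, n)))
Add(-4369486, Mul(-1, Pow(Add(-546552, Function('U')(-214)), Rational(1, 2)))) = Add(-4369486, Mul(-1, Pow(Add(-546552, Mul(Pow(-214, -1), Add(908, -214))), Rational(1, 2)))) = Add(-4369486, Mul(-1, Pow(Add(-546552, Mul(Rational(-1, 214), 694)), Rational(1, 2)))) = Add(-4369486, Mul(-1, Pow(Add(-546552, Rational(-347, 107)), Rational(1, 2)))) = Add(-4369486, Mul(-1, Pow(Rational(-58481411, 107), Rational(1, 2)))) = Add(-4369486, Mul(-1, Mul(Rational(1, 107), I, Pow(6257510977, Rational(1, 2))))) = Add(-4369486, Mul(Rational(-1, 107), I, Pow(6257510977, Rational(1, 2))))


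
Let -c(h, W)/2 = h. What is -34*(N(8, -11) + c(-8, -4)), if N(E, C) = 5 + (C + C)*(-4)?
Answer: -3706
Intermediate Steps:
c(h, W) = -2*h
N(E, C) = 5 - 8*C (N(E, C) = 5 + (2*C)*(-4) = 5 - 8*C)
-34*(N(8, -11) + c(-8, -4)) = -34*((5 - 8*(-11)) - 2*(-8)) = -34*((5 + 88) + 16) = -34*(93 + 16) = -34*109 = -3706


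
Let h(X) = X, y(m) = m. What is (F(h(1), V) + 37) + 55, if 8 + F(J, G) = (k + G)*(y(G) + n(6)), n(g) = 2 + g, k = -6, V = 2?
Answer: 44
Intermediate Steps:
F(J, G) = -8 + (-6 + G)*(8 + G) (F(J, G) = -8 + (-6 + G)*(G + (2 + 6)) = -8 + (-6 + G)*(G + 8) = -8 + (-6 + G)*(8 + G))
(F(h(1), V) + 37) + 55 = ((-56 + 2² + 2*2) + 37) + 55 = ((-56 + 4 + 4) + 37) + 55 = (-48 + 37) + 55 = -11 + 55 = 44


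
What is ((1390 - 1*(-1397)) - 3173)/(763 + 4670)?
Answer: -386/5433 ≈ -0.071047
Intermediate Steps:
((1390 - 1*(-1397)) - 3173)/(763 + 4670) = ((1390 + 1397) - 3173)/5433 = (2787 - 3173)*(1/5433) = -386*1/5433 = -386/5433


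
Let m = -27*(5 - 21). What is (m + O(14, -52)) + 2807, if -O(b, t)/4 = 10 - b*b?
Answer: 3983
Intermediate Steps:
O(b, t) = -40 + 4*b**2 (O(b, t) = -4*(10 - b*b) = -4*(10 - b**2) = -40 + 4*b**2)
m = 432 (m = -27*(-16) = 432)
(m + O(14, -52)) + 2807 = (432 + (-40 + 4*14**2)) + 2807 = (432 + (-40 + 4*196)) + 2807 = (432 + (-40 + 784)) + 2807 = (432 + 744) + 2807 = 1176 + 2807 = 3983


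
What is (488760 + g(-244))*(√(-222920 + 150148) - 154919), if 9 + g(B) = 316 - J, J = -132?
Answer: -75786219881 + 978398*I*√18193 ≈ -7.5786e+10 + 1.3197e+8*I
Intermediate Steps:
g(B) = 439 (g(B) = -9 + (316 - 1*(-132)) = -9 + (316 + 132) = -9 + 448 = 439)
(488760 + g(-244))*(√(-222920 + 150148) - 154919) = (488760 + 439)*(√(-222920 + 150148) - 154919) = 489199*(√(-72772) - 154919) = 489199*(2*I*√18193 - 154919) = 489199*(-154919 + 2*I*√18193) = -75786219881 + 978398*I*√18193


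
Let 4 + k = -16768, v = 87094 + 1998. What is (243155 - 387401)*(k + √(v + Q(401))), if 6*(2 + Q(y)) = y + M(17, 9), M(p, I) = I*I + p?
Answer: 2419293912 - 24041*√3210234 ≈ 2.3762e+9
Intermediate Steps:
M(p, I) = p + I² (M(p, I) = I² + p = p + I²)
v = 89092
Q(y) = 43/3 + y/6 (Q(y) = -2 + (y + (17 + 9²))/6 = -2 + (y + (17 + 81))/6 = -2 + (y + 98)/6 = -2 + (98 + y)/6 = -2 + (49/3 + y/6) = 43/3 + y/6)
k = -16772 (k = -4 - 16768 = -16772)
(243155 - 387401)*(k + √(v + Q(401))) = (243155 - 387401)*(-16772 + √(89092 + (43/3 + (⅙)*401))) = -144246*(-16772 + √(89092 + (43/3 + 401/6))) = -144246*(-16772 + √(89092 + 487/6)) = -144246*(-16772 + √(535039/6)) = -144246*(-16772 + √3210234/6) = 2419293912 - 24041*√3210234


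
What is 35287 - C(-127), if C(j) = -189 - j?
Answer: 35349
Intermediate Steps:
35287 - C(-127) = 35287 - (-189 - 1*(-127)) = 35287 - (-189 + 127) = 35287 - 1*(-62) = 35287 + 62 = 35349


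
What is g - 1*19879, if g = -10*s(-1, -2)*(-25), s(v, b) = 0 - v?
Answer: -19629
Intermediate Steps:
s(v, b) = -v
g = 250 (g = -(-10)*(-1)*(-25) = -10*1*(-25) = -10*(-25) = 250)
g - 1*19879 = 250 - 1*19879 = 250 - 19879 = -19629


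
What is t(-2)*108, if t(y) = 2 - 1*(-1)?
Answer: 324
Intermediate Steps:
t(y) = 3 (t(y) = 2 + 1 = 3)
t(-2)*108 = 3*108 = 324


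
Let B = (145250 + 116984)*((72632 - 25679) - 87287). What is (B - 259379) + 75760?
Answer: -10577129775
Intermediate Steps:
B = -10576946156 (B = 262234*(46953 - 87287) = 262234*(-40334) = -10576946156)
(B - 259379) + 75760 = (-10576946156 - 259379) + 75760 = -10577205535 + 75760 = -10577129775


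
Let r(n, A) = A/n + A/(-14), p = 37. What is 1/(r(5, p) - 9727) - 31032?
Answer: -21119044894/680557 ≈ -31032.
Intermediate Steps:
r(n, A) = -A/14 + A/n (r(n, A) = A/n + A*(-1/14) = A/n - A/14 = -A/14 + A/n)
1/(r(5, p) - 9727) - 31032 = 1/((-1/14*37 + 37/5) - 9727) - 31032 = 1/((-37/14 + 37*(⅕)) - 9727) - 31032 = 1/((-37/14 + 37/5) - 9727) - 31032 = 1/(333/70 - 9727) - 31032 = 1/(-680557/70) - 31032 = -70/680557 - 31032 = -21119044894/680557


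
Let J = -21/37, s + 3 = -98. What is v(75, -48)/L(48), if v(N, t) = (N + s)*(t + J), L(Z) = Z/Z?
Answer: 46722/37 ≈ 1262.8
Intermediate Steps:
s = -101 (s = -3 - 98 = -101)
L(Z) = 1
J = -21/37 (J = -21*1/37 = -21/37 ≈ -0.56757)
v(N, t) = (-101 + N)*(-21/37 + t) (v(N, t) = (N - 101)*(t - 21/37) = (-101 + N)*(-21/37 + t))
v(75, -48)/L(48) = (2121/37 - 101*(-48) - 21/37*75 + 75*(-48))/1 = (2121/37 + 4848 - 1575/37 - 3600)*1 = (46722/37)*1 = 46722/37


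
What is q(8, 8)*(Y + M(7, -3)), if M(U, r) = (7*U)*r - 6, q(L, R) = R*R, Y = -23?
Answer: -11264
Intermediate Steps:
q(L, R) = R**2
M(U, r) = -6 + 7*U*r (M(U, r) = 7*U*r - 6 = -6 + 7*U*r)
q(8, 8)*(Y + M(7, -3)) = 8**2*(-23 + (-6 + 7*7*(-3))) = 64*(-23 + (-6 - 147)) = 64*(-23 - 153) = 64*(-176) = -11264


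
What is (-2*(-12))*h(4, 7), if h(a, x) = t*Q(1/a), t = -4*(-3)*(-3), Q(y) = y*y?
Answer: -54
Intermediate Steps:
Q(y) = y**2
t = -36 (t = 12*(-3) = -36)
h(a, x) = -36/a**2
(-2*(-12))*h(4, 7) = (-2*(-12))*(-36/4**2) = 24*(-36*1/16) = 24*(-9/4) = -54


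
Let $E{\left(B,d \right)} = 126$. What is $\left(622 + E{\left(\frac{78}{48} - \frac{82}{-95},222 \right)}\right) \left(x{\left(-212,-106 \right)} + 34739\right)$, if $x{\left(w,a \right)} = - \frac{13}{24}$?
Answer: $\frac{155906201}{6} \approx 2.5984 \cdot 10^{7}$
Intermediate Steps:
$x{\left(w,a \right)} = - \frac{13}{24}$ ($x{\left(w,a \right)} = \left(-13\right) \frac{1}{24} = - \frac{13}{24}$)
$\left(622 + E{\left(\frac{78}{48} - \frac{82}{-95},222 \right)}\right) \left(x{\left(-212,-106 \right)} + 34739\right) = \left(622 + 126\right) \left(- \frac{13}{24} + 34739\right) = 748 \cdot \frac{833723}{24} = \frac{155906201}{6}$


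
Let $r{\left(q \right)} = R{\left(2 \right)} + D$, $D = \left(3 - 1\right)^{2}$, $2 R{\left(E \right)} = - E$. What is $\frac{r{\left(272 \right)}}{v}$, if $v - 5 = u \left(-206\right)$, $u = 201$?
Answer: $- \frac{3}{41401} \approx -7.2462 \cdot 10^{-5}$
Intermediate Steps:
$R{\left(E \right)} = - \frac{E}{2}$ ($R{\left(E \right)} = \frac{\left(-1\right) E}{2} = - \frac{E}{2}$)
$D = 4$ ($D = 2^{2} = 4$)
$r{\left(q \right)} = 3$ ($r{\left(q \right)} = \left(- \frac{1}{2}\right) 2 + 4 = -1 + 4 = 3$)
$v = -41401$ ($v = 5 + 201 \left(-206\right) = 5 - 41406 = -41401$)
$\frac{r{\left(272 \right)}}{v} = \frac{3}{-41401} = 3 \left(- \frac{1}{41401}\right) = - \frac{3}{41401}$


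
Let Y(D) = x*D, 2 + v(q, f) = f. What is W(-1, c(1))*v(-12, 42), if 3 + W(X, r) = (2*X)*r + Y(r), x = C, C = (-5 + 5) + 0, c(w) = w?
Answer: -200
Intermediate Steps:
C = 0 (C = 0 + 0 = 0)
x = 0
v(q, f) = -2 + f
Y(D) = 0 (Y(D) = 0*D = 0)
W(X, r) = -3 + 2*X*r (W(X, r) = -3 + ((2*X)*r + 0) = -3 + (2*X*r + 0) = -3 + 2*X*r)
W(-1, c(1))*v(-12, 42) = (-3 + 2*(-1)*1)*(-2 + 42) = (-3 - 2)*40 = -5*40 = -200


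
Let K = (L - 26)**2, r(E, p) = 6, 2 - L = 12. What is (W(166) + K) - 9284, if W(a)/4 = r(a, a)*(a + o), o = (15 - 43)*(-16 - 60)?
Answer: 47068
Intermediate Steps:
L = -10 (L = 2 - 1*12 = 2 - 12 = -10)
o = 2128 (o = -28*(-76) = 2128)
K = 1296 (K = (-10 - 26)**2 = (-36)**2 = 1296)
W(a) = 51072 + 24*a (W(a) = 4*(6*(a + 2128)) = 4*(6*(2128 + a)) = 4*(12768 + 6*a) = 51072 + 24*a)
(W(166) + K) - 9284 = ((51072 + 24*166) + 1296) - 9284 = ((51072 + 3984) + 1296) - 9284 = (55056 + 1296) - 9284 = 56352 - 9284 = 47068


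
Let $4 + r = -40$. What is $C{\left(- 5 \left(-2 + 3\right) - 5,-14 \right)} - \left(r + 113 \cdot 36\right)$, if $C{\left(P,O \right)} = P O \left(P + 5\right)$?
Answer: $-4724$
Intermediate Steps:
$r = -44$ ($r = -4 - 40 = -44$)
$C{\left(P,O \right)} = O P \left(5 + P\right)$ ($C{\left(P,O \right)} = P O \left(5 + P\right) = O P \left(5 + P\right)$)
$C{\left(- 5 \left(-2 + 3\right) - 5,-14 \right)} - \left(r + 113 \cdot 36\right) = - 14 \left(- 5 \left(-2 + 3\right) - 5\right) \left(5 - \left(5 + 5 \left(-2 + 3\right)\right)\right) - \left(-44 + 113 \cdot 36\right) = - 14 \left(\left(-5\right) 1 - 5\right) \left(5 - 10\right) - \left(-44 + 4068\right) = - 14 \left(-5 - 5\right) \left(5 - 10\right) - 4024 = \left(-14\right) \left(-10\right) \left(5 - 10\right) - 4024 = \left(-14\right) \left(-10\right) \left(-5\right) - 4024 = -700 - 4024 = -4724$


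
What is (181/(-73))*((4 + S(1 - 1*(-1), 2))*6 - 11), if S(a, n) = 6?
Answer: -8869/73 ≈ -121.49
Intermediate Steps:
(181/(-73))*((4 + S(1 - 1*(-1), 2))*6 - 11) = (181/(-73))*((4 + 6)*6 - 11) = (181*(-1/73))*(10*6 - 11) = -181*(60 - 11)/73 = -181/73*49 = -8869/73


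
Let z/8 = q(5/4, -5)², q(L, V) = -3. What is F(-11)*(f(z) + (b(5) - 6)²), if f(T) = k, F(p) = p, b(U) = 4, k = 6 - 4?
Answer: -66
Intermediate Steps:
k = 2
z = 72 (z = 8*(-3)² = 8*9 = 72)
f(T) = 2
F(-11)*(f(z) + (b(5) - 6)²) = -11*(2 + (4 - 6)²) = -11*(2 + (-2)²) = -11*(2 + 4) = -11*6 = -66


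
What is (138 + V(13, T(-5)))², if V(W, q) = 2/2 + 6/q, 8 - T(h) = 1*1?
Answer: 958441/49 ≈ 19560.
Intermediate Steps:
T(h) = 7 (T(h) = 8 - 1 = 7)
V(W, q) = 1 + 6/q (V(W, q) = 2*(½) + 6/q = 1 + 6/q)
(138 + V(13, T(-5)))² = (138 + (6 + 7)/7)² = (138 + (⅐)*13)² = (138 + 13/7)² = (979/7)² = 958441/49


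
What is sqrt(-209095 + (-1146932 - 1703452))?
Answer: I*sqrt(3059479) ≈ 1749.1*I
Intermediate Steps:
sqrt(-209095 + (-1146932 - 1703452)) = sqrt(-209095 - 2850384) = sqrt(-3059479) = I*sqrt(3059479)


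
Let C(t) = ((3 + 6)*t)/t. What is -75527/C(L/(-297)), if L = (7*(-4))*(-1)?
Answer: -75527/9 ≈ -8391.9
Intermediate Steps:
L = 28 (L = -28*(-1) = 28)
C(t) = 9 (C(t) = (9*t)/t = 9)
-75527/C(L/(-297)) = -75527/9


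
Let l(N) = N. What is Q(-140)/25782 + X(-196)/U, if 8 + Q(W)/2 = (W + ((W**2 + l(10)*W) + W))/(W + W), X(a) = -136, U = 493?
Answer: -35072/124613 ≈ -0.28145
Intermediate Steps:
Q(W) = -16 + (W**2 + 12*W)/W (Q(W) = -16 + 2*((W + ((W**2 + 10*W) + W))/(W + W)) = -16 + 2*((W + (W**2 + 11*W))/((2*W))) = -16 + 2*((W**2 + 12*W)*(1/(2*W))) = -16 + 2*((W**2 + 12*W)/(2*W)) = -16 + (W**2 + 12*W)/W)
Q(-140)/25782 + X(-196)/U = (-4 - 140)/25782 - 136/493 = -144*1/25782 - 136*1/493 = -24/4297 - 8/29 = -35072/124613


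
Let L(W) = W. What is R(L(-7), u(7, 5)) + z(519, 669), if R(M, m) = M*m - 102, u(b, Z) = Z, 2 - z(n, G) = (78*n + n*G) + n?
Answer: -388347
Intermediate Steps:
z(n, G) = 2 - 79*n - G*n (z(n, G) = 2 - ((78*n + n*G) + n) = 2 - ((78*n + G*n) + n) = 2 - (79*n + G*n) = 2 + (-79*n - G*n) = 2 - 79*n - G*n)
R(M, m) = -102 + M*m
R(L(-7), u(7, 5)) + z(519, 669) = (-102 - 7*5) + (2 - 79*519 - 1*669*519) = (-102 - 35) + (2 - 41001 - 347211) = -137 - 388210 = -388347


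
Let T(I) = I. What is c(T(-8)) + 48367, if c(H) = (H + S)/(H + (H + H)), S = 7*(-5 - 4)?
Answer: 1160879/24 ≈ 48370.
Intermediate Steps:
S = -63 (S = 7*(-9) = -63)
c(H) = (-63 + H)/(3*H) (c(H) = (H - 63)/(H + (H + H)) = (-63 + H)/(H + 2*H) = (-63 + H)/((3*H)) = (-63 + H)*(1/(3*H)) = (-63 + H)/(3*H))
c(T(-8)) + 48367 = (⅓)*(-63 - 8)/(-8) + 48367 = (⅓)*(-⅛)*(-71) + 48367 = 71/24 + 48367 = 1160879/24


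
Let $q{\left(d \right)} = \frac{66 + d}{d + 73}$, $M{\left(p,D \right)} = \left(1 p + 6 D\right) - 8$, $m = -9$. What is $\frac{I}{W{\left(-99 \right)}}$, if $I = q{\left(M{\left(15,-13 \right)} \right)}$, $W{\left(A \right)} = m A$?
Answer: $- \frac{5}{1782} \approx -0.0028058$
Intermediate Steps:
$M{\left(p,D \right)} = -8 + p + 6 D$ ($M{\left(p,D \right)} = \left(p + 6 D\right) - 8 = -8 + p + 6 D$)
$W{\left(A \right)} = - 9 A$
$q{\left(d \right)} = \frac{66 + d}{73 + d}$
$I = - \frac{5}{2}$ ($I = \frac{66 + \left(-8 + 15 + 6 \left(-13\right)\right)}{73 + \left(-8 + 15 + 6 \left(-13\right)\right)} = \frac{66 - 71}{73 - 71} = \frac{1}{2} \left(-5\right) = - \frac{5}{2} \approx -2.5$)
$\frac{I}{W{\left(-99 \right)}} = - \frac{5}{2 \left(\left(-9\right) \left(-99\right)\right)} = - \frac{5}{2 \cdot 891} = \left(- \frac{5}{2}\right) \frac{1}{891} = - \frac{5}{1782}$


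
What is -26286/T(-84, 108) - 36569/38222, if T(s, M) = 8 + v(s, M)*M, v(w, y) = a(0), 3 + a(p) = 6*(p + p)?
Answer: 4280809/52061 ≈ 82.227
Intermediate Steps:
a(p) = -3 + 12*p (a(p) = -3 + 6*(p + p) = -3 + 6*(2*p) = -3 + 12*p)
v(w, y) = -3 (v(w, y) = -3 + 12*0 = -3 + 0 = -3)
T(s, M) = 8 - 3*M
-26286/T(-84, 108) - 36569/38222 = -26286/(8 - 3*108) - 36569/38222 = -26286/(8 - 324) - 36569*1/38222 = -26286/(-316) - 1261/1318 = -26286*(-1/316) - 1261/1318 = 13143/158 - 1261/1318 = 4280809/52061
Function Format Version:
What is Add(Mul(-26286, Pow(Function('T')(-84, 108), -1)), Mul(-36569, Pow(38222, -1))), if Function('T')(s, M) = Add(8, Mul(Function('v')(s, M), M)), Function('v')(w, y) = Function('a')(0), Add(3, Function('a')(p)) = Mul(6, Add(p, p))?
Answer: Rational(4280809, 52061) ≈ 82.227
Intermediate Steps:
Function('a')(p) = Add(-3, Mul(12, p)) (Function('a')(p) = Add(-3, Mul(6, Add(p, p))) = Add(-3, Mul(6, Mul(2, p))) = Add(-3, Mul(12, p)))
Function('v')(w, y) = -3 (Function('v')(w, y) = Add(-3, Mul(12, 0)) = Add(-3, 0) = -3)
Function('T')(s, M) = Add(8, Mul(-3, M))
Add(Mul(-26286, Pow(Function('T')(-84, 108), -1)), Mul(-36569, Pow(38222, -1))) = Add(Mul(-26286, Pow(Add(8, Mul(-3, 108)), -1)), Mul(-36569, Pow(38222, -1))) = Add(Mul(-26286, Pow(Add(8, -324), -1)), Mul(-36569, Rational(1, 38222))) = Add(Mul(-26286, Pow(-316, -1)), Rational(-1261, 1318)) = Add(Mul(-26286, Rational(-1, 316)), Rational(-1261, 1318)) = Add(Rational(13143, 158), Rational(-1261, 1318)) = Rational(4280809, 52061)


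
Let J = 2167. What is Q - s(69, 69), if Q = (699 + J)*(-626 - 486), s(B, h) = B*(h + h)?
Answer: -3196514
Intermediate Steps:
s(B, h) = 2*B*h (s(B, h) = B*(2*h) = 2*B*h)
Q = -3186992 (Q = (699 + 2167)*(-626 - 486) = 2866*(-1112) = -3186992)
Q - s(69, 69) = -3186992 - 2*69*69 = -3186992 - 1*9522 = -3186992 - 9522 = -3196514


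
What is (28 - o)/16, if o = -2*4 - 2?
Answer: 19/8 ≈ 2.3750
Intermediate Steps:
o = -10 (o = -8 - 2 = -10)
(28 - o)/16 = (28 - 1*(-10))/16 = (28 + 10)/16 = (1/16)*38 = 19/8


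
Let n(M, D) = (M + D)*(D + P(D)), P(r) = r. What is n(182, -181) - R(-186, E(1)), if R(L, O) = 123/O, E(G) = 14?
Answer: -5191/14 ≈ -370.79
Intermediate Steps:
n(M, D) = 2*D*(D + M) (n(M, D) = (M + D)*(D + D) = (D + M)*(2*D) = 2*D*(D + M))
n(182, -181) - R(-186, E(1)) = 2*(-181)*(-181 + 182) - 123/14 = 2*(-181)*1 - 123/14 = -362 - 1*123/14 = -362 - 123/14 = -5191/14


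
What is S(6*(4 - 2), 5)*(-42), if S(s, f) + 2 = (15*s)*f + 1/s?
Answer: -75439/2 ≈ -37720.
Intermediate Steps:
S(s, f) = -2 + 1/s + 15*f*s (S(s, f) = -2 + ((15*s)*f + 1/s) = -2 + (15*f*s + 1/s) = -2 + (1/s + 15*f*s) = -2 + 1/s + 15*f*s)
S(6*(4 - 2), 5)*(-42) = (-2 + 1/(6*(4 - 2)) + 15*5*(6*(4 - 2)))*(-42) = (-2 + 1/(6*2) + 15*5*(6*2))*(-42) = (-2 + 1/12 + 15*5*12)*(-42) = (-2 + 1/12 + 900)*(-42) = (10777/12)*(-42) = -75439/2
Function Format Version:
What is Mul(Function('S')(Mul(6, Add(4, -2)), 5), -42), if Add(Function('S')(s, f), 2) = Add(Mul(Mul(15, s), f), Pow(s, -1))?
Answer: Rational(-75439, 2) ≈ -37720.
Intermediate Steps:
Function('S')(s, f) = Add(-2, Pow(s, -1), Mul(15, f, s)) (Function('S')(s, f) = Add(-2, Add(Mul(Mul(15, s), f), Pow(s, -1))) = Add(-2, Add(Mul(15, f, s), Pow(s, -1))) = Add(-2, Add(Pow(s, -1), Mul(15, f, s))) = Add(-2, Pow(s, -1), Mul(15, f, s)))
Mul(Function('S')(Mul(6, Add(4, -2)), 5), -42) = Mul(Add(-2, Pow(Mul(6, Add(4, -2)), -1), Mul(15, 5, Mul(6, Add(4, -2)))), -42) = Mul(Add(-2, Pow(Mul(6, 2), -1), Mul(15, 5, Mul(6, 2))), -42) = Mul(Add(-2, Pow(12, -1), Mul(15, 5, 12)), -42) = Mul(Add(-2, Rational(1, 12), 900), -42) = Mul(Rational(10777, 12), -42) = Rational(-75439, 2)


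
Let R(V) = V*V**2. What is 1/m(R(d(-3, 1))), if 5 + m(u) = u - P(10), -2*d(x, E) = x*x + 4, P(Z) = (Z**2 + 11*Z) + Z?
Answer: -8/3997 ≈ -0.0020015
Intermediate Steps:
P(Z) = Z**2 + 12*Z
d(x, E) = -2 - x**2/2 (d(x, E) = -(x*x + 4)/2 = -(x**2 + 4)/2 = -(4 + x**2)/2 = -2 - x**2/2)
R(V) = V**3
m(u) = -225 + u (m(u) = -5 + (u - 10*(12 + 10)) = -5 + (u - 10*22) = -5 + (u - 1*220) = -5 + (u - 220) = -5 + (-220 + u) = -225 + u)
1/m(R(d(-3, 1))) = 1/(-225 + (-2 - 1/2*(-3)**2)**3) = 1/(-225 + (-2 - 1/2*9)**3) = 1/(-225 + (-2 - 9/2)**3) = 1/(-225 + (-13/2)**3) = 1/(-225 - 2197/8) = 1/(-3997/8) = -8/3997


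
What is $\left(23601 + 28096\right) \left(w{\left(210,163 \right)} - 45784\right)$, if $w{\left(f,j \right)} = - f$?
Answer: $-2377751818$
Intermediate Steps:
$\left(23601 + 28096\right) \left(w{\left(210,163 \right)} - 45784\right) = \left(23601 + 28096\right) \left(\left(-1\right) 210 - 45784\right) = 51697 \left(-210 - 45784\right) = 51697 \left(-45994\right) = -2377751818$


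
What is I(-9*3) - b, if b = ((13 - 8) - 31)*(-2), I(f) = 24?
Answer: -28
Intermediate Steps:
b = 52 (b = (5 - 31)*(-2) = -26*(-2) = 52)
I(-9*3) - b = 24 - 1*52 = 24 - 52 = -28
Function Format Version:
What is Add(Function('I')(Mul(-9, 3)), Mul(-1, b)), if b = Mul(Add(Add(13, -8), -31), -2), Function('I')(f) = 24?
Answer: -28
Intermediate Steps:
b = 52 (b = Mul(Add(5, -31), -2) = Mul(-26, -2) = 52)
Add(Function('I')(Mul(-9, 3)), Mul(-1, b)) = Add(24, Mul(-1, 52)) = Add(24, -52) = -28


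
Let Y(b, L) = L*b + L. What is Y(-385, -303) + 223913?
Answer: 340265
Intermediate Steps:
Y(b, L) = L + L*b
Y(-385, -303) + 223913 = -303*(1 - 385) + 223913 = -303*(-384) + 223913 = 116352 + 223913 = 340265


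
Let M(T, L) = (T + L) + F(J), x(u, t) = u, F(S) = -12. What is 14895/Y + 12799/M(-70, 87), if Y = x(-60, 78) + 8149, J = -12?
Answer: 103605586/40445 ≈ 2561.6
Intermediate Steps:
M(T, L) = -12 + L + T (M(T, L) = (T + L) - 12 = (L + T) - 12 = -12 + L + T)
Y = 8089 (Y = -60 + 8149 = 8089)
14895/Y + 12799/M(-70, 87) = 14895/8089 + 12799/(-12 + 87 - 70) = 14895*(1/8089) + 12799/5 = 14895/8089 + 12799*(⅕) = 14895/8089 + 12799/5 = 103605586/40445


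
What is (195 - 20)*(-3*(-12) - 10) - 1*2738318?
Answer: -2733768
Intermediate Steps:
(195 - 20)*(-3*(-12) - 10) - 1*2738318 = 175*(36 - 10) - 2738318 = 175*26 - 2738318 = 4550 - 2738318 = -2733768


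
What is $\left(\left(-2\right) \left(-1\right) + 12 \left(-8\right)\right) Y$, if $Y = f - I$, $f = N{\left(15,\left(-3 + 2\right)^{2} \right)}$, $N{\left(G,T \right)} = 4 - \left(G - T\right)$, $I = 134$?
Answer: $13536$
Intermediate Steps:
$N{\left(G,T \right)} = 4 + T - G$
$f = -10$ ($f = 4 + \left(-3 + 2\right)^{2} - 15 = 4 + \left(-1\right)^{2} - 15 = 4 + 1 - 15 = -10$)
$Y = -144$ ($Y = -10 - 134 = -144$)
$\left(\left(-2\right) \left(-1\right) + 12 \left(-8\right)\right) Y = \left(\left(-2\right) \left(-1\right) + 12 \left(-8\right)\right) \left(-144\right) = \left(2 - 96\right) \left(-144\right) = \left(-94\right) \left(-144\right) = 13536$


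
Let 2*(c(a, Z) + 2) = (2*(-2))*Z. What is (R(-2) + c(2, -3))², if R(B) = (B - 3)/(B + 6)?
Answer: 121/16 ≈ 7.5625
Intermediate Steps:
c(a, Z) = -2 - 2*Z (c(a, Z) = -2 + ((2*(-2))*Z)/2 = -2 + (-4*Z)/2 = -2 - 2*Z)
R(B) = (-3 + B)/(6 + B)
(R(-2) + c(2, -3))² = ((-3 - 2)/(6 - 2) + (-2 - 2*(-3)))² = (-5/4 + (-2 + 6))² = ((¼)*(-5) + 4)² = (-5/4 + 4)² = (11/4)² = 121/16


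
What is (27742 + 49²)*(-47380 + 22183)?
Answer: -759513171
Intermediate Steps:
(27742 + 49²)*(-47380 + 22183) = (27742 + 2401)*(-25197) = 30143*(-25197) = -759513171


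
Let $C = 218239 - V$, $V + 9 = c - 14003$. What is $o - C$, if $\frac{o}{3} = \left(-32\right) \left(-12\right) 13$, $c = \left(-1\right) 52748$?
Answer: $-270023$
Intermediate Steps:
$c = -52748$
$o = 14976$ ($o = 3 \left(-32\right) \left(-12\right) 13 = 3 \cdot 384 \cdot 13 = 3 \cdot 4992 = 14976$)
$V = -66760$ ($V = -9 - 66751 = -66760$)
$C = 284999$ ($C = 218239 - -66760 = 218239 + 66760 = 284999$)
$o - C = 14976 - 284999 = -270023$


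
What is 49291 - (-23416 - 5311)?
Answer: 78018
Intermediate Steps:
49291 - (-23416 - 5311) = 49291 - 1*(-28727) = 49291 + 28727 = 78018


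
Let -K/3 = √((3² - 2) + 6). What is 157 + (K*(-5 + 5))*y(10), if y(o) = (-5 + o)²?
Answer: 157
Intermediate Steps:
K = -3*√13 (K = -3*√((3² - 2) + 6) = -3*√((9 - 2) + 6) = -3*√(7 + 6) = -3*√13 ≈ -10.817)
157 + (K*(-5 + 5))*y(10) = 157 + ((-3*√13)*(-5 + 5))*(-5 + 10)² = 157 + (-3*√13*0)*5² = 157 + 0*25 = 157 + 0 = 157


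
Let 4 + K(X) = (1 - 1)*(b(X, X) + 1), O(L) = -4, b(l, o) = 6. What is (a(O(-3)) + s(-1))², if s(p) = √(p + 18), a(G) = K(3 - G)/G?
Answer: (1 + √17)² ≈ 26.246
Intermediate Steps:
K(X) = -4 (K(X) = -4 + (1 - 1)*(6 + 1) = -4 + 0*7 = -4 + 0 = -4)
a(G) = -4/G
s(p) = √(18 + p)
(a(O(-3)) + s(-1))² = (-4/(-4) + √(18 - 1))² = (-4*(-¼) + √17)² = (1 + √17)²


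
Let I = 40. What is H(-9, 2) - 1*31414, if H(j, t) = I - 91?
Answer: -31465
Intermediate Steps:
H(j, t) = -51 (H(j, t) = 40 - 91 = -51)
H(-9, 2) - 1*31414 = -51 - 1*31414 = -51 - 31414 = -31465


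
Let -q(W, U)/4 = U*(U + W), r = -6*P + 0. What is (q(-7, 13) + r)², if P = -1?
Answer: 93636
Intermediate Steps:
r = 6 (r = -6*(-1) + 0 = 6 + 0 = 6)
q(W, U) = -4*U*(U + W)
(q(-7, 13) + r)² = (-4*13*(13 - 7) + 6)² = (-4*13*6 + 6)² = (-312 + 6)² = (-306)² = 93636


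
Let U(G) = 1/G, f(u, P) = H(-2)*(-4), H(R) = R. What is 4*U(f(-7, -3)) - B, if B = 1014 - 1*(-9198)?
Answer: -20423/2 ≈ -10212.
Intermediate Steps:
f(u, P) = 8 (f(u, P) = -2*(-4) = 8)
B = 10212 (B = 1014 + 9198 = 10212)
4*U(f(-7, -3)) - B = 4/8 - 1*10212 = 4*(1/8) - 10212 = 1/2 - 10212 = -20423/2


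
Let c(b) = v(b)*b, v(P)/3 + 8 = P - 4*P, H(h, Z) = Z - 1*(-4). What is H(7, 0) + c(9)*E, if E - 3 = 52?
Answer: -51971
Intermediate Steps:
H(h, Z) = 4 + Z (H(h, Z) = Z + 4 = 4 + Z)
E = 55 (E = 3 + 52 = 55)
v(P) = -24 - 9*P (v(P) = -24 + 3*(P - 4*P) = -24 + 3*(-3*P) = -24 - 9*P)
c(b) = b*(-24 - 9*b) (c(b) = (-24 - 9*b)*b = b*(-24 - 9*b))
H(7, 0) + c(9)*E = (4 + 0) - 3*9*(8 + 3*9)*55 = 4 - 3*9*(8 + 27)*55 = 4 - 3*9*35*55 = 4 - 945*55 = 4 - 51975 = -51971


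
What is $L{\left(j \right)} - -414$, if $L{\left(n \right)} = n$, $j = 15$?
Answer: $429$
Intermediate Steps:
$L{\left(j \right)} - -414 = 15 - -414 = 15 + 414 = 429$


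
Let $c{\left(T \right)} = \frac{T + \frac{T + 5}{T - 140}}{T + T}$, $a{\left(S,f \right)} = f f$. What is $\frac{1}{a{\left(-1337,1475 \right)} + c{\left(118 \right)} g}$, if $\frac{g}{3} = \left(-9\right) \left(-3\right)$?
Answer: $\frac{5192}{11296045313} \approx 4.5963 \cdot 10^{-7}$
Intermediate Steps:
$a{\left(S,f \right)} = f^{2}$
$c{\left(T \right)} = \frac{T + \frac{5 + T}{-140 + T}}{2 T}$
$g = 81$ ($g = 3 \left(\left(-9\right) \left(-3\right)\right) = 3 \cdot 27 = 81$)
$\frac{1}{a{\left(-1337,1475 \right)} + c{\left(118 \right)} g} = \frac{1}{1475^{2} + \frac{5 + 118^{2} - 16402}{2 \cdot 118 \left(-140 + 118\right)} 81} = \frac{1}{2175625 + \frac{1}{2} \cdot \frac{1}{118} \frac{1}{-22} \left(5 + 13924 - 16402\right) 81} = \frac{1}{2175625 + \frac{1}{2} \cdot \frac{1}{118} \left(- \frac{1}{22}\right) \left(-2473\right) 81} = \frac{1}{2175625 + \frac{2473}{5192} \cdot 81} = \frac{1}{2175625 + \frac{200313}{5192}} = \frac{1}{\frac{11296045313}{5192}} = \frac{5192}{11296045313}$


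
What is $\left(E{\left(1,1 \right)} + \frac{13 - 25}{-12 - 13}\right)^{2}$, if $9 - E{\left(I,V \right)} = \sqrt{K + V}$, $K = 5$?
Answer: $\frac{59919}{625} - \frac{474 \sqrt{6}}{25} \approx 49.428$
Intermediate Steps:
$E{\left(I,V \right)} = 9 - \sqrt{5 + V}$
$\left(E{\left(1,1 \right)} + \frac{13 - 25}{-12 - 13}\right)^{2} = \left(\left(9 - \sqrt{5 + 1}\right) + \frac{13 - 25}{-12 - 13}\right)^{2} = \left(\left(9 - \sqrt{6}\right) - \frac{12}{-25}\right)^{2} = \left(\left(9 - \sqrt{6}\right) - - \frac{12}{25}\right)^{2} = \left(\left(9 - \sqrt{6}\right) + \frac{12}{25}\right)^{2} = \left(\frac{237}{25} - \sqrt{6}\right)^{2}$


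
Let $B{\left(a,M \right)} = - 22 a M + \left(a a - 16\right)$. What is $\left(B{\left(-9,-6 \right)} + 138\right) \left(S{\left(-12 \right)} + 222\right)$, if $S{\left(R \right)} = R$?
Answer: $-206850$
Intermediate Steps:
$B{\left(a,M \right)} = -16 + a^{2} - 22 M a$ ($B{\left(a,M \right)} = - 22 M a + \left(a^{2} - 16\right) = - 22 M a + \left(-16 + a^{2}\right) = -16 + a^{2} - 22 M a$)
$\left(B{\left(-9,-6 \right)} + 138\right) \left(S{\left(-12 \right)} + 222\right) = \left(\left(-16 + \left(-9\right)^{2} - \left(-132\right) \left(-9\right)\right) + 138\right) \left(-12 + 222\right) = \left(\left(-16 + 81 - 1188\right) + 138\right) 210 = \left(-1123 + 138\right) 210 = \left(-985\right) 210 = -206850$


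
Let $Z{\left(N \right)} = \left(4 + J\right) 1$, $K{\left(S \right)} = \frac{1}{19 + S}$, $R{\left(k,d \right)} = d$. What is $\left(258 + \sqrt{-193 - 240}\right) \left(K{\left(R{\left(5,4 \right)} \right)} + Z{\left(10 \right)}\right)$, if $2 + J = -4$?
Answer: $- \frac{11610}{23} - \frac{45 i \sqrt{433}}{23} \approx -504.78 - 40.713 i$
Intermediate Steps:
$J = -6$ ($J = -2 - 4 = -6$)
$Z{\left(N \right)} = -2$ ($Z{\left(N \right)} = \left(4 - 6\right) 1 = \left(-2\right) 1 = -2$)
$\left(258 + \sqrt{-193 - 240}\right) \left(K{\left(R{\left(5,4 \right)} \right)} + Z{\left(10 \right)}\right) = \left(258 + \sqrt{-193 - 240}\right) \left(\frac{1}{19 + 4} - 2\right) = \left(258 + \sqrt{-433}\right) \left(\frac{1}{23} - 2\right) = \left(258 + i \sqrt{433}\right) \left(\frac{1}{23} - 2\right) = \left(258 + i \sqrt{433}\right) \left(- \frac{45}{23}\right) = - \frac{11610}{23} - \frac{45 i \sqrt{433}}{23}$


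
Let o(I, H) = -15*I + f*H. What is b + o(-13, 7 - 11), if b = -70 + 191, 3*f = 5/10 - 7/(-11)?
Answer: 10378/33 ≈ 314.48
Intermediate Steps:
f = 25/66 (f = (5/10 - 7/(-11))/3 = (5*(⅒) - 7*(-1/11))/3 = (½ + 7/11)/3 = (⅓)*(25/22) = 25/66 ≈ 0.37879)
o(I, H) = -15*I + 25*H/66
b = 121
b + o(-13, 7 - 11) = 121 + (-15*(-13) + 25*(7 - 11)/66) = 121 + (195 + (25/66)*(-4)) = 121 + (195 - 50/33) = 121 + 6385/33 = 10378/33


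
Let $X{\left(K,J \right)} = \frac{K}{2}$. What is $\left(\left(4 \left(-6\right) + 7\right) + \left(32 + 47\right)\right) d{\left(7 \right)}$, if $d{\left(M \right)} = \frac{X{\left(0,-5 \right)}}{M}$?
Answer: $0$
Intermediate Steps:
$X{\left(K,J \right)} = \frac{K}{2}$ ($X{\left(K,J \right)} = K \frac{1}{2} = \frac{K}{2}$)
$d{\left(M \right)} = 0$ ($d{\left(M \right)} = \frac{\frac{1}{2} \cdot 0}{M} = \frac{0}{M} = 0$)
$\left(\left(4 \left(-6\right) + 7\right) + \left(32 + 47\right)\right) d{\left(7 \right)} = \left(\left(4 \left(-6\right) + 7\right) + \left(32 + 47\right)\right) 0 = \left(\left(-24 + 7\right) + 79\right) 0 = \left(-17 + 79\right) 0 = 62 \cdot 0 = 0$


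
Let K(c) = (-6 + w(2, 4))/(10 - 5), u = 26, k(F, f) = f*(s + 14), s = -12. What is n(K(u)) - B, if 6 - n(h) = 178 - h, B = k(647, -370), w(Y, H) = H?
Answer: 2838/5 ≈ 567.60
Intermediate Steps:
k(F, f) = 2*f (k(F, f) = f*(-12 + 14) = f*2 = 2*f)
B = -740 (B = 2*(-370) = -740)
K(c) = -2/5 (K(c) = (-6 + 4)/(10 - 5) = -2/5)
n(h) = -172 + h (n(h) = 6 - (178 - h) = 6 + (-178 + h) = -172 + h)
n(K(u)) - B = (-172 - 2/5) - 1*(-740) = -862/5 + 740 = 2838/5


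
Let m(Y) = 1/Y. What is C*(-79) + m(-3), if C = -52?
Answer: 12323/3 ≈ 4107.7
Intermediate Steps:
C*(-79) + m(-3) = -52*(-79) + 1/(-3) = 4108 - 1/3 = 12323/3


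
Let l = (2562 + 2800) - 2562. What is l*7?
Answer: 19600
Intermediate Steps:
l = 2800 (l = 5362 - 2562 = 2800)
l*7 = 2800*7 = 19600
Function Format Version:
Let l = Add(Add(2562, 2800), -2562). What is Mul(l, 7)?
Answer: 19600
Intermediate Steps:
l = 2800 (l = Add(5362, -2562) = 2800)
Mul(l, 7) = Mul(2800, 7) = 19600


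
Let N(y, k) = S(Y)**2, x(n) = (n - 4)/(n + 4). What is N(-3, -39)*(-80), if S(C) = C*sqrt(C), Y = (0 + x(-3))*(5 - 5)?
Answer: 0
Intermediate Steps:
x(n) = (-4 + n)/(4 + n)
Y = 0 (Y = (0 + (-4 - 3)/(4 - 3))*(5 - 5) = (0 - 7/1)*0 = (0 + 1*(-7))*0 = (0 - 7)*0 = -7*0 = 0)
S(C) = C**(3/2)
N(y, k) = 0 (N(y, k) = (0**(3/2))**2 = 0**2 = 0)
N(-3, -39)*(-80) = 0*(-80) = 0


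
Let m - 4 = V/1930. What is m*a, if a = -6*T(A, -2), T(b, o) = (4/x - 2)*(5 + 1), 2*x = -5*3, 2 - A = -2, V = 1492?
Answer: 2100336/4825 ≈ 435.30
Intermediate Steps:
A = 4 (A = 2 - 1*(-2) = 2 + 2 = 4)
x = -15/2 (x = (-5*3)/2 = (½)*(-15) = -15/2 ≈ -7.5000)
m = 4606/965 (m = 4 + 1492/1930 = 4 + 1492*(1/1930) = 4 + 746/965 = 4606/965 ≈ 4.7731)
T(b, o) = -76/5 (T(b, o) = (4/(-15/2) - 2)*(5 + 1) = (4*(-2/15) - 2)*6 = (-8/15 - 2)*6 = -38/15*6 = -76/5)
a = 456/5 (a = -6*(-76/5) = 456/5 ≈ 91.200)
m*a = (4606/965)*(456/5) = 2100336/4825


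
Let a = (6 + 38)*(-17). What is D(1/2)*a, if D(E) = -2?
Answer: 1496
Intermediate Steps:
a = -748 (a = 44*(-17) = -748)
D(1/2)*a = -2*(-748) = 1496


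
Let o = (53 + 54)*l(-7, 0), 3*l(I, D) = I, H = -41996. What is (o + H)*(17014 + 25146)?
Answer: -5343231920/3 ≈ -1.7811e+9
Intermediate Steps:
l(I, D) = I/3
o = -749/3 (o = (53 + 54)*((1/3)*(-7)) = 107*(-7/3) = -749/3 ≈ -249.67)
(o + H)*(17014 + 25146) = (-749/3 - 41996)*(17014 + 25146) = -126737/3*42160 = -5343231920/3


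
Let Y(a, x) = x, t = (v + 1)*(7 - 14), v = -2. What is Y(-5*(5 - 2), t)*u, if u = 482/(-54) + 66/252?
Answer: -3275/54 ≈ -60.648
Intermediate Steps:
t = 7 (t = (-2 + 1)*(7 - 14) = -1*(-7) = 7)
u = -3275/378 (u = 482*(-1/54) + 66*(1/252) = -241/27 + 11/42 = -3275/378 ≈ -8.6640)
Y(-5*(5 - 2), t)*u = 7*(-3275/378) = -3275/54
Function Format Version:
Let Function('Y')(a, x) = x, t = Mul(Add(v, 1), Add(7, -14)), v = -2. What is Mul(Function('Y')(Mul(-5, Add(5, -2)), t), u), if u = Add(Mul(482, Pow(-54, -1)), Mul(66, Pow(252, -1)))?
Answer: Rational(-3275, 54) ≈ -60.648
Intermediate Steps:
t = 7 (t = Mul(Add(-2, 1), Add(7, -14)) = Mul(-1, -7) = 7)
u = Rational(-3275, 378) (u = Add(Mul(482, Rational(-1, 54)), Mul(66, Rational(1, 252))) = Add(Rational(-241, 27), Rational(11, 42)) = Rational(-3275, 378) ≈ -8.6640)
Mul(Function('Y')(Mul(-5, Add(5, -2)), t), u) = Mul(7, Rational(-3275, 378)) = Rational(-3275, 54)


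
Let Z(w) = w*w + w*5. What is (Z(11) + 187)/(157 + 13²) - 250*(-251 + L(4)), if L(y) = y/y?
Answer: 20375363/326 ≈ 62501.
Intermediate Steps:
L(y) = 1
Z(w) = w² + 5*w
(Z(11) + 187)/(157 + 13²) - 250*(-251 + L(4)) = (11*(5 + 11) + 187)/(157 + 13²) - 250*(-251 + 1) = (11*16 + 187)/(157 + 169) - 250*(-250) = (176 + 187)/326 + 62500 = 363*(1/326) + 62500 = 363/326 + 62500 = 20375363/326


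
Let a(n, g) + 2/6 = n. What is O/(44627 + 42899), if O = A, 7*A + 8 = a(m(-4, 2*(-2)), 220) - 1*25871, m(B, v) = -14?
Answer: -38840/919023 ≈ -0.042262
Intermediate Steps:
a(n, g) = -⅓ + n
A = -77680/21 (A = -8/7 + ((-⅓ - 14) - 1*25871)/7 = -8/7 + (-43/3 - 25871)/7 = -8/7 + (⅐)*(-77656/3) = -8/7 - 77656/21 = -77680/21 ≈ -3699.0)
O = -77680/21 ≈ -3699.0
O/(44627 + 42899) = -77680/(21*(44627 + 42899)) = -77680/21/87526 = -77680/21*1/87526 = -38840/919023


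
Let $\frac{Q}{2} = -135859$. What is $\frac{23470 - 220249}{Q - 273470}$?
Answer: $\frac{196779}{545188} \approx 0.36094$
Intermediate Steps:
$Q = -271718$ ($Q = 2 \left(-135859\right) = -271718$)
$\frac{23470 - 220249}{Q - 273470} = \frac{23470 - 220249}{-271718 - 273470} = - \frac{196779}{-545188} = \left(-196779\right) \left(- \frac{1}{545188}\right) = \frac{196779}{545188}$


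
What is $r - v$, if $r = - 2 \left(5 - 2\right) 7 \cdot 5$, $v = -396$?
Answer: $186$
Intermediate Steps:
$r = -210$ ($r = \left(-2\right) 3 \cdot 7 \cdot 5 = \left(-6\right) 7 \cdot 5 = \left(-42\right) 5 = -210$)
$r - v = -210 - -396 = -210 + 396 = 186$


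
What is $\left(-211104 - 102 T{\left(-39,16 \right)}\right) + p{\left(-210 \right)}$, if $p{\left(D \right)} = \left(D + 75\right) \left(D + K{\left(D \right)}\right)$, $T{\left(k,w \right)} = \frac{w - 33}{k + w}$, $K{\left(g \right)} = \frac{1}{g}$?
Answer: $- \frac{58870857}{322} \approx -1.8283 \cdot 10^{5}$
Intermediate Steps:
$T{\left(k,w \right)} = \frac{-33 + w}{k + w}$
$p{\left(D \right)} = \left(75 + D\right) \left(D + \frac{1}{D}\right)$ ($p{\left(D \right)} = \left(D + 75\right) \left(D + \frac{1}{D}\right) = \left(75 + D\right) \left(D + \frac{1}{D}\right)$)
$\left(-211104 - 102 T{\left(-39,16 \right)}\right) + p{\left(-210 \right)} = \left(-211104 - 102 \frac{-33 + 16}{-39 + 16}\right) + \left(1 + \left(-210\right)^{2} + 75 \left(-210\right) + \frac{75}{-210}\right) = \left(-211104 - 102 \frac{1}{-23} \left(-17\right)\right) + \left(1 + 44100 - 15750 + 75 \left(- \frac{1}{210}\right)\right) = \left(-211104 - 102 \left(\left(- \frac{1}{23}\right) \left(-17\right)\right)\right) + \left(1 + 44100 - 15750 - \frac{5}{14}\right) = \left(-211104 - \frac{1734}{23}\right) + \frac{396909}{14} = - \frac{4857126}{23} + \frac{396909}{14} = - \frac{58870857}{322}$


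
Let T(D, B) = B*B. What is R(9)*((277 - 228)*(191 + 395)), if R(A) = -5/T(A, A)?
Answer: -143570/81 ≈ -1772.5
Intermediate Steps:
T(D, B) = B²
R(A) = -5/A²
R(9)*((277 - 228)*(191 + 395)) = (-5/9²)*((277 - 228)*(191 + 395)) = (-5*1/81)*(49*586) = -5/81*28714 = -143570/81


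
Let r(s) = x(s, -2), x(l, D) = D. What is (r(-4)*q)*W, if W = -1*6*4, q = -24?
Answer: -1152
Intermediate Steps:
r(s) = -2
W = -24 (W = -6*4 = -24)
(r(-4)*q)*W = -2*(-24)*(-24) = 48*(-24) = -1152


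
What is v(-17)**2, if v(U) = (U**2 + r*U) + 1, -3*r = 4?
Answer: 879844/9 ≈ 97761.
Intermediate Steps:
r = -4/3 (r = -1/3*4 = -4/3 ≈ -1.3333)
v(U) = 1 + U**2 - 4*U/3 (v(U) = (U**2 - 4*U/3) + 1 = 1 + U**2 - 4*U/3)
v(-17)**2 = (1 + (-17)**2 - 4/3*(-17))**2 = (1 + 289 + 68/3)**2 = (938/3)**2 = 879844/9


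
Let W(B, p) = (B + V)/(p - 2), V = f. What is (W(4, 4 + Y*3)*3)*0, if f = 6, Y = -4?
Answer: 0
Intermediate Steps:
V = 6
W(B, p) = (6 + B)/(-2 + p) (W(B, p) = (B + 6)/(p - 2) = (6 + B)/(-2 + p))
(W(4, 4 + Y*3)*3)*0 = (((6 + 4)/(-2 + (4 - 4*3)))*3)*0 = ((10/(-2 + (4 - 12)))*3)*0 = ((10/(-2 - 8))*3)*0 = ((10/(-10))*3)*0 = (-1/10*10*3)*0 = -1*3*0 = -3*0 = 0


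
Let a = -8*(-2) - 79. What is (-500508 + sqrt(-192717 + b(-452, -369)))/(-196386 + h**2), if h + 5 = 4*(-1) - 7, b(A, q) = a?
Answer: 250254/98065 - 9*I*sqrt(595)/98065 ≈ 2.5519 - 0.0022387*I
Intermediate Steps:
a = -63 (a = 16 - 79 = -63)
b(A, q) = -63
h = -16 (h = -5 + (4*(-1) - 7) = -5 + (-4 - 7) = -5 - 11 = -16)
(-500508 + sqrt(-192717 + b(-452, -369)))/(-196386 + h**2) = (-500508 + sqrt(-192717 - 63))/(-196386 + (-16)**2) = (-500508 + sqrt(-192780))/(-196386 + 256) = (-500508 + 18*I*sqrt(595))/(-196130) = (-500508 + 18*I*sqrt(595))*(-1/196130) = 250254/98065 - 9*I*sqrt(595)/98065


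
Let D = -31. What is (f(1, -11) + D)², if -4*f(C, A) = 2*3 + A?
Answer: 14161/16 ≈ 885.06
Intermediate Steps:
f(C, A) = -3/2 - A/4 (f(C, A) = -(2*3 + A)/4 = -(6 + A)/4 = -3/2 - A/4)
(f(1, -11) + D)² = ((-3/2 - ¼*(-11)) - 31)² = ((-3/2 + 11/4) - 31)² = (5/4 - 31)² = (-119/4)² = 14161/16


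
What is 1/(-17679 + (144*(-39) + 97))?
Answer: -1/23198 ≈ -4.3107e-5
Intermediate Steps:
1/(-17679 + (144*(-39) + 97)) = 1/(-17679 + (-5616 + 97)) = 1/(-17679 - 5519) = 1/(-23198) = -1/23198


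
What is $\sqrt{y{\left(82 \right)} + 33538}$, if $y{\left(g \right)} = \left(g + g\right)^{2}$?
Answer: $\sqrt{60434} \approx 245.83$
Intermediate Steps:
$y{\left(g \right)} = 4 g^{2}$ ($y{\left(g \right)} = \left(2 g\right)^{2} = 4 g^{2}$)
$\sqrt{y{\left(82 \right)} + 33538} = \sqrt{4 \cdot 82^{2} + 33538} = \sqrt{4 \cdot 6724 + 33538} = \sqrt{26896 + 33538} = \sqrt{60434}$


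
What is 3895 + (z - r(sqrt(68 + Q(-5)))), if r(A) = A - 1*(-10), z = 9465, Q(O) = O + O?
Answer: 13350 - sqrt(58) ≈ 13342.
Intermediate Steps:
Q(O) = 2*O
r(A) = 10 + A (r(A) = A + 10 = 10 + A)
3895 + (z - r(sqrt(68 + Q(-5)))) = 3895 + (9465 - (10 + sqrt(68 + 2*(-5)))) = 3895 + (9465 - (10 + sqrt(68 - 10))) = 3895 + (9465 - (10 + sqrt(58))) = 3895 + (9465 + (-10 - sqrt(58))) = 3895 + (9455 - sqrt(58)) = 13350 - sqrt(58)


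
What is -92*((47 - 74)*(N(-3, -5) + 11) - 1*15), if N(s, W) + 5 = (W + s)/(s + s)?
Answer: 19596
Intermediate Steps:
N(s, W) = -5 + (W + s)/(2*s) (N(s, W) = -5 + (W + s)/(s + s) = -5 + (W + s)/((2*s)) = -5 + (W + s)*(1/(2*s)) = -5 + (W + s)/(2*s))
-92*((47 - 74)*(N(-3, -5) + 11) - 1*15) = -92*((47 - 74)*((1/2)*(-5 - 9*(-3))/(-3) + 11) - 1*15) = -92*(-27*((1/2)*(-1/3)*(-5 + 27) + 11) - 15) = -92*(-27*((1/2)*(-1/3)*22 + 11) - 15) = -92*(-27*(-11/3 + 11) - 15) = -92*(-27*22/3 - 15) = -92*(-198 - 15) = -92*(-213) = 19596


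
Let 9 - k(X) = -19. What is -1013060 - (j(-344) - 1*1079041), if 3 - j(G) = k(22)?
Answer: 66006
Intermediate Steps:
k(X) = 28 (k(X) = 9 - 1*(-19) = 9 + 19 = 28)
j(G) = -25 (j(G) = 3 - 1*28 = 3 - 28 = -25)
-1013060 - (j(-344) - 1*1079041) = -1013060 - (-25 - 1*1079041) = -1013060 - (-25 - 1079041) = -1013060 - 1*(-1079066) = -1013060 + 1079066 = 66006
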